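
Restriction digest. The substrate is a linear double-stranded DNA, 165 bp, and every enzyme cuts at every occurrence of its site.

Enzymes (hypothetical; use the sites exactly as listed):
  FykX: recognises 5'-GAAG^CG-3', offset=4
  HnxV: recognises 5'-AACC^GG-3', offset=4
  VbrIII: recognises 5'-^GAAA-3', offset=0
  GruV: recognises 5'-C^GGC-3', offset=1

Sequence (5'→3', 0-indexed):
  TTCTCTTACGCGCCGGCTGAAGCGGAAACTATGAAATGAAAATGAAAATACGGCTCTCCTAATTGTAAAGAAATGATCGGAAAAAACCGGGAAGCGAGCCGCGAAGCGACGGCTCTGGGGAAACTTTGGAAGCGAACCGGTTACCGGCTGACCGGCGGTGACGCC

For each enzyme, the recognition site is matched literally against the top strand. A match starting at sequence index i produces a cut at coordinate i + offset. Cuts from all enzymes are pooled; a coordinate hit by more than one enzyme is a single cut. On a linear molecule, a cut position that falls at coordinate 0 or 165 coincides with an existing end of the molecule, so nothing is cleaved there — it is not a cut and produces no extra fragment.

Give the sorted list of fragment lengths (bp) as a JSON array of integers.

[2,4,5,6,6,6,7,8,8,8,8,9,9,10,12,12,13,14,18]

Scan for sites:
  FykX GAAGCG/4: at [18, 90, 102, 128] ⇒ [22, 94, 106, 132]
  HnxV AACCGG/4: at [84, 134] ⇒ [88, 138]
  VbrIII GAAA/0: at [24, 32, 37, 43, 69, 79, 119] ⇒ [24, 32, 37, 43, 69, 79, 119]
  GruV CGGC/1: at [13, 50, 109, 144, 152] ⇒ [14, 51, 110, 145, 153]

Pooled cuts: [14, 22, 24, 32, 37, 43, 51, 69, 79, 88, 94, 106, 110, 119, 132, 138, 145, 153]

Fragment lengths:
  [0,14): 14 bp
  [14,22): 8 bp
  [22,24): 2 bp
  [24,32): 8 bp
  [32,37): 5 bp
  [37,43): 6 bp
  [43,51): 8 bp
  [51,69): 18 bp
  [69,79): 10 bp
  [79,88): 9 bp
  [88,94): 6 bp
  [94,106): 12 bp
  [106,110): 4 bp
  [110,119): 9 bp
  [119,132): 13 bp
  [132,138): 6 bp
  [138,145): 7 bp
  [145,153): 8 bp
  [153,165): 12 bp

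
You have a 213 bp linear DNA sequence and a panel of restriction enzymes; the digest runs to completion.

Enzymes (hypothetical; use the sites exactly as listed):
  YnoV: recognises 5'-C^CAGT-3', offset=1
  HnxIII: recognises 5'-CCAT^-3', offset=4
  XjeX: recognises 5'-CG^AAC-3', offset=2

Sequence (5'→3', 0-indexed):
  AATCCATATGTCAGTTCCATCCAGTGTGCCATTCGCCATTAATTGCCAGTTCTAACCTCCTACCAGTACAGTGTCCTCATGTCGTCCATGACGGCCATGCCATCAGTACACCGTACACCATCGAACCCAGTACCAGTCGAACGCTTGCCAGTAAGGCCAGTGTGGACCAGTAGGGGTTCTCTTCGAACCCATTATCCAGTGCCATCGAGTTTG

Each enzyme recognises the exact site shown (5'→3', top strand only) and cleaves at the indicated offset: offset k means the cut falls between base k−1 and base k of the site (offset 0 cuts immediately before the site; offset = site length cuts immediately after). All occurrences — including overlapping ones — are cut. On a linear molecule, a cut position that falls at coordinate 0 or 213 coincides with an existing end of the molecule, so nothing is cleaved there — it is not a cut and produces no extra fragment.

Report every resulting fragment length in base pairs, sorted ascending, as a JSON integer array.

[1,2,4,4,5,6,6,7,7,7,7,8,9,9,9,9,10,11,13,17,18,18,26]

Scan for sites:
  YnoV CCAGT/1: at [20, 45, 62, 126, 132, 147, 156, 166, 195] ⇒ [21, 46, 63, 127, 133, 148, 157, 167, 196]
  HnxIII CCAT/4: at [3, 16, 28, 35, 85, 94, 99, 117, 188, 201] ⇒ [7, 20, 32, 39, 89, 98, 103, 121, 192, 205]
  XjeX CGAAC/2: at [121, 137, 183] ⇒ [123, 139, 185]

All cut coordinates (distinct, sorted): [7, 20, 21, 32, 39, 46, 63, 89, 98, 103, 121, 123, 127, 133, 139, 148, 157, 167, 185, 192, 196, 205]

Fragment lengths:
  [0,7): 7 bp
  [7,20): 13 bp
  [20,21): 1 bp
  [21,32): 11 bp
  [32,39): 7 bp
  [39,46): 7 bp
  [46,63): 17 bp
  [63,89): 26 bp
  [89,98): 9 bp
  [98,103): 5 bp
  [103,121): 18 bp
  [121,123): 2 bp
  [123,127): 4 bp
  [127,133): 6 bp
  [133,139): 6 bp
  [139,148): 9 bp
  [148,157): 9 bp
  [157,167): 10 bp
  [167,185): 18 bp
  [185,192): 7 bp
  [192,196): 4 bp
  [196,205): 9 bp
  [205,213): 8 bp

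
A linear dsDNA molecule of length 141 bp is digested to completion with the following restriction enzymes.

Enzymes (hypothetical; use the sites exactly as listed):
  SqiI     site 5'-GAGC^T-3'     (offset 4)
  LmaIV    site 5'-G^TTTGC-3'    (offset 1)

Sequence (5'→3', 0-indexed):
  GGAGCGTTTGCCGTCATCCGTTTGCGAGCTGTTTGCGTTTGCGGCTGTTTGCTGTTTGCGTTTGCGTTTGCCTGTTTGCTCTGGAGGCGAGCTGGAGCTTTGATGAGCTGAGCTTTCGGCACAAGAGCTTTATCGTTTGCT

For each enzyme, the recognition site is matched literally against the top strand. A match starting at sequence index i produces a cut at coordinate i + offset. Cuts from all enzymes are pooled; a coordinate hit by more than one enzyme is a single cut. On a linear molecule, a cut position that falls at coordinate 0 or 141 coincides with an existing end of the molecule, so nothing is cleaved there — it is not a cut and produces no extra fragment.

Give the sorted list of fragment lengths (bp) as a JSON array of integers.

Site scan:
  SqiI (GAGCT, off=4): starts [25, 88, 94, 104, 109, 124] → cuts [29, 92, 98, 108, 113, 128]
  LmaIV (GTTTGC, off=1): starts [5, 19, 30, 36, 46, 53, 59, 65, 73, 134] → cuts [6, 20, 31, 37, 47, 54, 60, 66, 74, 135]

Pooled cuts: [6, 20, 29, 31, 37, 47, 54, 60, 66, 74, 92, 98, 108, 113, 128, 135]

Fragment lengths:
  [0,6): 6 bp
  [6,20): 14 bp
  [20,29): 9 bp
  [29,31): 2 bp
  [31,37): 6 bp
  [37,47): 10 bp
  [47,54): 7 bp
  [54,60): 6 bp
  [60,66): 6 bp
  [66,74): 8 bp
  [74,92): 18 bp
  [92,98): 6 bp
  [98,108): 10 bp
  [108,113): 5 bp
  [113,128): 15 bp
  [128,135): 7 bp
  [135,141): 6 bp

[2,5,6,6,6,6,6,6,7,7,8,9,10,10,14,15,18]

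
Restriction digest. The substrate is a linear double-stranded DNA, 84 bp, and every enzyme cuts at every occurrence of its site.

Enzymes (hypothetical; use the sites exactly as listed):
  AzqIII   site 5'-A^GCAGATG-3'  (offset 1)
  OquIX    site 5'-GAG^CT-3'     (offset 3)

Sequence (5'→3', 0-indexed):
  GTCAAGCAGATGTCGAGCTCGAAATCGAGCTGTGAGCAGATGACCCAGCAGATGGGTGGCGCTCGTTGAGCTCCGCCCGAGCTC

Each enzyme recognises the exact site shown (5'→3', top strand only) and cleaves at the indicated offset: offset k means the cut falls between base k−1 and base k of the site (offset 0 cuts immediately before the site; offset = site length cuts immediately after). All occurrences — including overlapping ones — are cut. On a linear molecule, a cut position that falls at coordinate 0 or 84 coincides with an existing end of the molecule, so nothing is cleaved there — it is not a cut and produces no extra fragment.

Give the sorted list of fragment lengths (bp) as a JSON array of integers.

[3,5,6,11,12,12,12,23]

Per-enzyme occurrences:
  AzqIII AGCAGATG/1: at [4, 34, 46] ⇒ [5, 35, 47]
  OquIX GAGCT/3: at [14, 26, 67, 78] ⇒ [17, 29, 70, 81]

Pooled cuts: [5, 17, 29, 35, 47, 70, 81]

Fragment lengths:
  [0,5): 5 bp
  [5,17): 12 bp
  [17,29): 12 bp
  [29,35): 6 bp
  [35,47): 12 bp
  [47,70): 23 bp
  [70,81): 11 bp
  [81,84): 3 bp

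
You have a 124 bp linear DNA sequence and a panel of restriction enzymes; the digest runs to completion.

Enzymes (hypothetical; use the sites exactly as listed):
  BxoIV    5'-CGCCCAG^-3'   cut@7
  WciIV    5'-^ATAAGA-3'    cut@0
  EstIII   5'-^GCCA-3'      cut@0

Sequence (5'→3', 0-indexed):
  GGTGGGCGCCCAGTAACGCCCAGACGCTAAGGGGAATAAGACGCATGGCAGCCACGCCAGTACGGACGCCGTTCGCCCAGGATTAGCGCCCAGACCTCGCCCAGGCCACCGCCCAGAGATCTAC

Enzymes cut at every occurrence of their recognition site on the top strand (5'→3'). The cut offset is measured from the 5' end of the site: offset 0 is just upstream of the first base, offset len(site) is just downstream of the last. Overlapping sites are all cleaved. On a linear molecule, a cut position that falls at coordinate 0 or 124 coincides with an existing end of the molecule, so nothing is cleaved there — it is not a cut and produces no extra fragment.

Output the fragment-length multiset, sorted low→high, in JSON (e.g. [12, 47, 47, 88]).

Site scan:
  BxoIV CGCCCAG/7: at [6, 16, 73, 86, 97, 109] ⇒ [13, 23, 80, 93, 104, 116]
  WciIV ATAAGA/0: at [35] ⇒ [35]
  EstIII GCCA/0: at [50, 55, 104] ⇒ [50, 55, 104]

Pooled cuts: [13, 23, 35, 50, 55, 80, 93, 104, 116]

Fragments:
  [0,13): 13 bp
  [13,23): 10 bp
  [23,35): 12 bp
  [35,50): 15 bp
  [50,55): 5 bp
  [55,80): 25 bp
  [80,93): 13 bp
  [93,104): 11 bp
  [104,116): 12 bp
  [116,124): 8 bp

[5,8,10,11,12,12,13,13,15,25]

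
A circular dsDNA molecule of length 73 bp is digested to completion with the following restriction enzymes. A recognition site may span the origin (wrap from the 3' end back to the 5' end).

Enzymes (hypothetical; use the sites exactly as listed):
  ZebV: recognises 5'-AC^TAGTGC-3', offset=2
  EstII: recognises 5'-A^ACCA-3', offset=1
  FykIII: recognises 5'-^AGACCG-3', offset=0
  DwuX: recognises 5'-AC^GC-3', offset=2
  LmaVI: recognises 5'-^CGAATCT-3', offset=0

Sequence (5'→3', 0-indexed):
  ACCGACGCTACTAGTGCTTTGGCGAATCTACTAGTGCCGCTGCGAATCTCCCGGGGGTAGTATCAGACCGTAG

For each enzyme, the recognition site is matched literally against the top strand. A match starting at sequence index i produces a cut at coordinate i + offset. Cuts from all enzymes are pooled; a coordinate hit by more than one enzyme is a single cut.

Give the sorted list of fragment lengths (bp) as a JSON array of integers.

Site scan:
  ZebV ACTAGTGC/2: at [9, 29] ⇒ [11, 31]
  EstII (AACCA, off=1): no sites
  FykIII AGACCG/0: at [64, 71] ⇒ [64, 71]
  DwuX ACGC/2: at [4] ⇒ [6]
  LmaVI CGAATCT/0: at [22, 42] ⇒ [22, 42]

Pooled cuts: [6, 11, 22, 31, 42, 64, 71]

Fragments:
  6→11: 5 bp
  11→22: 11 bp
  22→31: 9 bp
  31→42: 11 bp
  42→64: 22 bp
  64→71: 7 bp
  71→6 (wrap): 73-71+6 = 8 bp

[5,7,8,9,11,11,22]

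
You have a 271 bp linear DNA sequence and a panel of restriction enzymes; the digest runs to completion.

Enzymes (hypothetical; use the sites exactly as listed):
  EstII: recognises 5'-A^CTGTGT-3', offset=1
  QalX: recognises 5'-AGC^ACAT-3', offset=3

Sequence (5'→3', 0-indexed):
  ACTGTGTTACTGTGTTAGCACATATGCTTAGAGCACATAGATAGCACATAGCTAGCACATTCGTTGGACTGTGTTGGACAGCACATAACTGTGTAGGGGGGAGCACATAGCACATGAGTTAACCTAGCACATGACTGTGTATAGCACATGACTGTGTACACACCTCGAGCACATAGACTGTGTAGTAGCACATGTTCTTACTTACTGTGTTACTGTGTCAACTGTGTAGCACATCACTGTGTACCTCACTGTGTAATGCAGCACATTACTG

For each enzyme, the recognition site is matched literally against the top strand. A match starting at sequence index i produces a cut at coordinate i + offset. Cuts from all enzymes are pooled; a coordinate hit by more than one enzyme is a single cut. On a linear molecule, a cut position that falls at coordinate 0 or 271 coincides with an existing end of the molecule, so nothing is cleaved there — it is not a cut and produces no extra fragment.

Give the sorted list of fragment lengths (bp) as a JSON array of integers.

Scan for sites:
  EstII (ACTGTGT, off=1): starts [0, 8, 67, 87, 133, 150, 176, 203, 211, 220, 235, 247] → cuts [1, 9, 68, 88, 134, 151, 177, 204, 212, 221, 236, 248]
  QalX (AGCACAT, off=3): starts [16, 31, 42, 53, 79, 101, 108, 125, 142, 167, 186, 227, 259] → cuts [19, 34, 45, 56, 82, 104, 111, 128, 145, 170, 189, 230, 262]

All cut coordinates (distinct, sorted): [1, 9, 19, 34, 45, 56, 68, 82, 88, 104, 111, 128, 134, 145, 151, 170, 177, 189, 204, 212, 221, 230, 236, 248, 262]

Fragments:
  [0,1): 1 bp
  [1,9): 8 bp
  [9,19): 10 bp
  [19,34): 15 bp
  [34,45): 11 bp
  [45,56): 11 bp
  [56,68): 12 bp
  [68,82): 14 bp
  [82,88): 6 bp
  [88,104): 16 bp
  [104,111): 7 bp
  [111,128): 17 bp
  [128,134): 6 bp
  [134,145): 11 bp
  [145,151): 6 bp
  [151,170): 19 bp
  [170,177): 7 bp
  [177,189): 12 bp
  [189,204): 15 bp
  [204,212): 8 bp
  [212,221): 9 bp
  [221,230): 9 bp
  [230,236): 6 bp
  [236,248): 12 bp
  [248,262): 14 bp
  [262,271): 9 bp

[1,6,6,6,6,7,7,8,8,9,9,9,10,11,11,11,12,12,12,14,14,15,15,16,17,19]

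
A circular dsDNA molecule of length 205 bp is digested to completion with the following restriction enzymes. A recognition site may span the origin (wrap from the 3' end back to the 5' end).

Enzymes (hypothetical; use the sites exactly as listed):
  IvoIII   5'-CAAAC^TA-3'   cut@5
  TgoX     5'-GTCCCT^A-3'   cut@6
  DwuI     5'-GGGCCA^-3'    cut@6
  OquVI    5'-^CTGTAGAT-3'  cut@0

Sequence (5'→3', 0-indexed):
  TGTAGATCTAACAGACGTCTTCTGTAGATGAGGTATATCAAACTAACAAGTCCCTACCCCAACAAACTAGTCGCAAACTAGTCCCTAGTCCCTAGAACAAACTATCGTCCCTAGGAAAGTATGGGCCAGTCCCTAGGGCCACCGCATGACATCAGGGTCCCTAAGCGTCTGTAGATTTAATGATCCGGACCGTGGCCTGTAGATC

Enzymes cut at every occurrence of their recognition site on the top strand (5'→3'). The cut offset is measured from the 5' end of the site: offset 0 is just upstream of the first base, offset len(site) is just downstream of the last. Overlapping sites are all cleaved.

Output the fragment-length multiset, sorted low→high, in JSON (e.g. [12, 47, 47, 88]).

Site scan:
  IvoIII CAAACTA/5: at [38, 62, 73, 97] ⇒ [43, 67, 78, 102]
  TgoX GTCCCTA/6: at [49, 80, 87, 106, 128, 156] ⇒ [55, 86, 93, 112, 134, 162]
  DwuI GGGCCA/6: at [122, 135] ⇒ [128, 141]
  OquVI CTGTAGAT/0: at [21, 168, 196, 204] ⇒ [21, 168, 196, 204]

Pooled cuts: [21, 43, 55, 67, 78, 86, 93, 102, 112, 128, 134, 141, 162, 168, 196, 204]

Fragments:
  21→43: 22 bp
  43→55: 12 bp
  55→67: 12 bp
  67→78: 11 bp
  78→86: 8 bp
  86→93: 7 bp
  93→102: 9 bp
  102→112: 10 bp
  112→128: 16 bp
  128→134: 6 bp
  134→141: 7 bp
  141→162: 21 bp
  162→168: 6 bp
  168→196: 28 bp
  196→204: 8 bp
  204→21 (wrap): 205-204+21 = 22 bp

[6,6,7,7,8,8,9,10,11,12,12,16,21,22,22,28]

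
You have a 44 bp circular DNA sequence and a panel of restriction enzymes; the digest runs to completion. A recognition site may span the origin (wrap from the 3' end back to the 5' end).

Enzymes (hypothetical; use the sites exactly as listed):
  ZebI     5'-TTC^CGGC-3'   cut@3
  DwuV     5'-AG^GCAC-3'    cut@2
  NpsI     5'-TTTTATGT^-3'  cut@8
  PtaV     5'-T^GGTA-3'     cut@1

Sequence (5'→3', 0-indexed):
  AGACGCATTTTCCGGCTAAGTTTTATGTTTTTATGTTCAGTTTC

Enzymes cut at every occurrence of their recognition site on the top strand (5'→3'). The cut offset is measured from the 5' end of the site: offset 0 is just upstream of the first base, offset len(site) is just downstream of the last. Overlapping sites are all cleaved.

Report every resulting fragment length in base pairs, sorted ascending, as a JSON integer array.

[8,16,20]

Per-enzyme occurrences:
  ZebI (TTCCGGC, off=3): starts [9] → cuts [12]
  DwuV (AGGCAC, off=2): no sites
  NpsI (TTTTATGT, off=8): starts [20, 28] → cuts [28, 36]
  PtaV (TGGTA, off=1): no sites

All cut coordinates (distinct, sorted): [12, 28, 36]

Fragment lengths:
  12→28: 16 bp
  28→36: 8 bp
  36→12 (wrap): 44-36+12 = 20 bp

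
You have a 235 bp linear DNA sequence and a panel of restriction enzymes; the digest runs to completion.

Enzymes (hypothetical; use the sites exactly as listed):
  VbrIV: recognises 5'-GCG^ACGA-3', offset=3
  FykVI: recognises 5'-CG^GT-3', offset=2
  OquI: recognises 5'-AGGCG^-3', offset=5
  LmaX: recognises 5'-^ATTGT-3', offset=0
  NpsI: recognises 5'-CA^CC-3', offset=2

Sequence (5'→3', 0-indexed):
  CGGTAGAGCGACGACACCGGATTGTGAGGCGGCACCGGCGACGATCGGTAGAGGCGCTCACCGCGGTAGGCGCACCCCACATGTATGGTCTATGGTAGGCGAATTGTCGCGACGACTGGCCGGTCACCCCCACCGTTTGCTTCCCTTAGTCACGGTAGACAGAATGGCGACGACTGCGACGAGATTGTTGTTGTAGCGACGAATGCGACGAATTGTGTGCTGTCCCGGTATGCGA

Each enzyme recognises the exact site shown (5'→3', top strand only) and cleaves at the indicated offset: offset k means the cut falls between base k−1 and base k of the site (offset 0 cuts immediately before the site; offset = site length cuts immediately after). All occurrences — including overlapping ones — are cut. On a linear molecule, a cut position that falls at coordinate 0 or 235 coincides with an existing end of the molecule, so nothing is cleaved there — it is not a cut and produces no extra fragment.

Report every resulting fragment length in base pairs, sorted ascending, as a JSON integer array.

[1,2,2,3,4,4,4,4,5,5,6,6,6,7,7,8,8,9,9,9,9,11,11,15,15,16,22,27]

Scan for sites:
  VbrIV GCGACGA/3: at [7, 37, 108, 166, 175, 195, 204] ⇒ [10, 40, 111, 169, 178, 198, 207]
  FykVI CGGT/2: at [0, 45, 63, 120, 152, 225] ⇒ [2, 47, 65, 122, 154, 227]
  OquI AGGCG/5: at [26, 51, 67, 96] ⇒ [31, 56, 72, 101]
  LmaX ATTGT/0: at [20, 102, 183, 211] ⇒ [20, 102, 183, 211]
  NpsI CACC/2: at [14, 32, 58, 72, 124, 130] ⇒ [16, 34, 60, 74, 126, 132]

All cut coordinates (distinct, sorted): [2, 10, 16, 20, 31, 34, 40, 47, 56, 60, 65, 72, 74, 101, 102, 111, 122, 126, 132, 154, 169, 178, 183, 198, 207, 211, 227]

Fragment lengths:
  [0,2): 2 bp
  [2,10): 8 bp
  [10,16): 6 bp
  [16,20): 4 bp
  [20,31): 11 bp
  [31,34): 3 bp
  [34,40): 6 bp
  [40,47): 7 bp
  [47,56): 9 bp
  [56,60): 4 bp
  [60,65): 5 bp
  [65,72): 7 bp
  [72,74): 2 bp
  [74,101): 27 bp
  [101,102): 1 bp
  [102,111): 9 bp
  [111,122): 11 bp
  [122,126): 4 bp
  [126,132): 6 bp
  [132,154): 22 bp
  [154,169): 15 bp
  [169,178): 9 bp
  [178,183): 5 bp
  [183,198): 15 bp
  [198,207): 9 bp
  [207,211): 4 bp
  [211,227): 16 bp
  [227,235): 8 bp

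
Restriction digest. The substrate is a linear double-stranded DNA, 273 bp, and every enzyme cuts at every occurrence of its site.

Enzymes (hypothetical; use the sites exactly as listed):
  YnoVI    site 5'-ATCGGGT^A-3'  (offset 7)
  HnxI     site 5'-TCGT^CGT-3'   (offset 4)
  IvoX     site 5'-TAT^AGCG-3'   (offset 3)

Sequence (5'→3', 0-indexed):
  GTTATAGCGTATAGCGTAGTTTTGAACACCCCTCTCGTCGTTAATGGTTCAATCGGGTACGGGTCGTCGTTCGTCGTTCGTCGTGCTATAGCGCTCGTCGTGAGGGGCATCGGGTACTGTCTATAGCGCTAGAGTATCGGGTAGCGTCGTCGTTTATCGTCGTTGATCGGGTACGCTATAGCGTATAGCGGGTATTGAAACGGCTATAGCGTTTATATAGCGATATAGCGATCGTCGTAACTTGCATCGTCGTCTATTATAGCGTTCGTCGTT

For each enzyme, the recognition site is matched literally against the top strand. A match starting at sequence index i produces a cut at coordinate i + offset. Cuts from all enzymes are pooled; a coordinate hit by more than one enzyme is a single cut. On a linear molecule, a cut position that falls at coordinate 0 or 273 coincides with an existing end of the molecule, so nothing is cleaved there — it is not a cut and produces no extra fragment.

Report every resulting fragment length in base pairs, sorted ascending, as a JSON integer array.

[4,5,7,7,7,7,7,8,8,8,9,9,9,9,9,10,10,11,12,15,17,18,20,21,26]

Scan for sites:
  YnoVI ATCGGGTA/7: at [51, 108, 135, 165] ⇒ [58, 115, 142, 172]
  HnxI TCGTCGT/4: at [34, 63, 70, 77, 94, 146, 156, 231, 246, 265] ⇒ [38, 67, 74, 81, 98, 150, 160, 235, 250, 269]
  IvoX TATAGCG/3: at [2, 9, 86, 121, 176, 183, 204, 215, 223, 257] ⇒ [5, 12, 89, 124, 179, 186, 207, 218, 226, 260]

Pooled cuts: [5, 12, 38, 58, 67, 74, 81, 89, 98, 115, 124, 142, 150, 160, 172, 179, 186, 207, 218, 226, 235, 250, 260, 269]

Fragment lengths:
  [0,5): 5 bp
  [5,12): 7 bp
  [12,38): 26 bp
  [38,58): 20 bp
  [58,67): 9 bp
  [67,74): 7 bp
  [74,81): 7 bp
  [81,89): 8 bp
  [89,98): 9 bp
  [98,115): 17 bp
  [115,124): 9 bp
  [124,142): 18 bp
  [142,150): 8 bp
  [150,160): 10 bp
  [160,172): 12 bp
  [172,179): 7 bp
  [179,186): 7 bp
  [186,207): 21 bp
  [207,218): 11 bp
  [218,226): 8 bp
  [226,235): 9 bp
  [235,250): 15 bp
  [250,260): 10 bp
  [260,269): 9 bp
  [269,273): 4 bp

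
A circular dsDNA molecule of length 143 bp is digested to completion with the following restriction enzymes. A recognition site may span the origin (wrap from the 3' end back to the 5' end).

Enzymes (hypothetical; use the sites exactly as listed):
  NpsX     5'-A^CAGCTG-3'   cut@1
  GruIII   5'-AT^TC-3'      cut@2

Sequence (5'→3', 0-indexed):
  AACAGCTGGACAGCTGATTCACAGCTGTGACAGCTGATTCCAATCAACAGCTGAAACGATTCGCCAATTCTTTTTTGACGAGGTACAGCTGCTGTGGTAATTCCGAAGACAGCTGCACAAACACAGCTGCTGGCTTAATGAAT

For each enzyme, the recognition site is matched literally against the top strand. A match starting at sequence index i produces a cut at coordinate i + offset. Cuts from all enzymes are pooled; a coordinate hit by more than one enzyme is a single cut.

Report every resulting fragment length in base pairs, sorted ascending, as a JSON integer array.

[3,8,8,8,8,8,9,9,13,14,16,17,22]

Site scan:
  NpsX (ACAGCTG, off=1): starts [1, 9, 20, 29, 46, 84, 108, 122] → cuts [2, 10, 21, 30, 47, 85, 109, 123]
  GruIII (ATTC, off=2): starts [16, 36, 58, 66, 99] → cuts [18, 38, 60, 68, 101]

All cut coordinates (distinct, sorted): [2, 10, 18, 21, 30, 38, 47, 60, 68, 85, 101, 109, 123]

Fragment lengths:
  2→10: 8 bp
  10→18: 8 bp
  18→21: 3 bp
  21→30: 9 bp
  30→38: 8 bp
  38→47: 9 bp
  47→60: 13 bp
  60→68: 8 bp
  68→85: 17 bp
  85→101: 16 bp
  101→109: 8 bp
  109→123: 14 bp
  123→2 (wrap): 143-123+2 = 22 bp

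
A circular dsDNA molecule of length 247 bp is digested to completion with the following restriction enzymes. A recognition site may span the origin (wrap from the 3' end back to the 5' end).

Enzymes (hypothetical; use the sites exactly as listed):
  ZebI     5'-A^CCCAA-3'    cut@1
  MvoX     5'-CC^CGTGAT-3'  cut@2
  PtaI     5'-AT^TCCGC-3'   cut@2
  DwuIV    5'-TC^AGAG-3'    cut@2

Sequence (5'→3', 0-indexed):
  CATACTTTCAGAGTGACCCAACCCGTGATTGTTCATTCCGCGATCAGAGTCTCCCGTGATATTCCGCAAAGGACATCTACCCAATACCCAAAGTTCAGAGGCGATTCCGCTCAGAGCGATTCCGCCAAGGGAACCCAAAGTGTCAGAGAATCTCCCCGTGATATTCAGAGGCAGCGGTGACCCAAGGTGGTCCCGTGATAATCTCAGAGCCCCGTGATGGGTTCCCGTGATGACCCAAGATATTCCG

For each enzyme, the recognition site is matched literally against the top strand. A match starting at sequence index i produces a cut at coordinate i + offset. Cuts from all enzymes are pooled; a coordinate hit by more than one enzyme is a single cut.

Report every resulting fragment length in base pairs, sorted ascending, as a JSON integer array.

Per-enzyme occurrences:
  ZebI ACCCAA/1: at [15, 78, 85, 132, 179, 232] ⇒ [16, 79, 86, 133, 180, 233]
  MvoX CCCGTGAT/2: at [21, 52, 154, 191, 210, 223] ⇒ [23, 54, 156, 193, 212, 225]
  PtaI ATTCCGC/2: at [34, 60, 103, 118, 241] ⇒ [36, 62, 105, 120, 243]
  DwuIV TCAGAG/2: at [7, 43, 94, 110, 142, 164, 203] ⇒ [9, 45, 96, 112, 144, 166, 205]

All cut coordinates (distinct, sorted): [9, 16, 23, 36, 45, 54, 62, 79, 86, 96, 105, 112, 120, 133, 144, 156, 166, 180, 193, 205, 212, 225, 233, 243]

Fragment lengths:
  9→16: 7 bp
  16→23: 7 bp
  23→36: 13 bp
  36→45: 9 bp
  45→54: 9 bp
  54→62: 8 bp
  62→79: 17 bp
  79→86: 7 bp
  86→96: 10 bp
  96→105: 9 bp
  105→112: 7 bp
  112→120: 8 bp
  120→133: 13 bp
  133→144: 11 bp
  144→156: 12 bp
  156→166: 10 bp
  166→180: 14 bp
  180→193: 13 bp
  193→205: 12 bp
  205→212: 7 bp
  212→225: 13 bp
  225→233: 8 bp
  233→243: 10 bp
  243→9 (wrap): 247-243+9 = 13 bp

[7,7,7,7,7,8,8,8,9,9,9,10,10,10,11,12,12,13,13,13,13,13,14,17]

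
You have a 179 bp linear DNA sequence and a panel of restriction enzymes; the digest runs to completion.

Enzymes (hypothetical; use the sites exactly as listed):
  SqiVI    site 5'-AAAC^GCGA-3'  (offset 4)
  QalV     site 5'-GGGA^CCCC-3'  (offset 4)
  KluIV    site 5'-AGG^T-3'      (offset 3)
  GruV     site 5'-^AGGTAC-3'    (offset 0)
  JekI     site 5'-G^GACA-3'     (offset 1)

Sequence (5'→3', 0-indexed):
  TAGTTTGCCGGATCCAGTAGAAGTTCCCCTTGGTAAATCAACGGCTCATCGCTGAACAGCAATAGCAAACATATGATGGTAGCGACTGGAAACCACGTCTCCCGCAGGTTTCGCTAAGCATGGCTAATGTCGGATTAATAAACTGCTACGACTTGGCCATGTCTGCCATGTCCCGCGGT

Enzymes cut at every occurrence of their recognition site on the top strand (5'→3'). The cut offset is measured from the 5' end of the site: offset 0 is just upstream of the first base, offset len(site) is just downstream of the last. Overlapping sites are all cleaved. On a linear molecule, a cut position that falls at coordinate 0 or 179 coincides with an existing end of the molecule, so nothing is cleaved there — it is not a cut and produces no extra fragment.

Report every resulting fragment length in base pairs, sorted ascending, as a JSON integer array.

Site scan:
  SqiVI (AAACGCGA, off=4): no sites
  QalV (GGGACCCC, off=4): no sites
  KluIV AGGT/3: at [105] ⇒ [108]
  GruV (AGGTAC, off=0): no sites
  JekI (GGACA, off=1): no sites

Pooled cuts: [108]

Fragment lengths:
  [0,108): 108 bp
  [108,179): 71 bp

[71,108]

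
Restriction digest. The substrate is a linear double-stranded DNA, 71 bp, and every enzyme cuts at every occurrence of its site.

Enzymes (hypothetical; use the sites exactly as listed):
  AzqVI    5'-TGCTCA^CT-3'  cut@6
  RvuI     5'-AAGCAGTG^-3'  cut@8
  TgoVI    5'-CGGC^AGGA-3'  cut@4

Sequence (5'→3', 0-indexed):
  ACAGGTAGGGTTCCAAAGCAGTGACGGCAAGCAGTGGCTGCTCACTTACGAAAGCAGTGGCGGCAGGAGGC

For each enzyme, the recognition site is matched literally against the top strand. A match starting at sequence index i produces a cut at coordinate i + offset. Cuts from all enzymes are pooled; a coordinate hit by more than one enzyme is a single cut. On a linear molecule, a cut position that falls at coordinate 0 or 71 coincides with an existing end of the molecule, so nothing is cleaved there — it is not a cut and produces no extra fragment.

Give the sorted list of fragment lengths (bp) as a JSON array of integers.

Site scan:
  AzqVI (TGCTCACT, off=6): starts [38] → cuts [44]
  RvuI (AAGCAGTG, off=8): starts [15, 28, 51] → cuts [23, 36, 59]
  TgoVI (CGGCAGGA, off=4): starts [60] → cuts [64]

All cut coordinates (distinct, sorted): [23, 36, 44, 59, 64]

Fragment lengths:
  [0,23): 23 bp
  [23,36): 13 bp
  [36,44): 8 bp
  [44,59): 15 bp
  [59,64): 5 bp
  [64,71): 7 bp

[5,7,8,13,15,23]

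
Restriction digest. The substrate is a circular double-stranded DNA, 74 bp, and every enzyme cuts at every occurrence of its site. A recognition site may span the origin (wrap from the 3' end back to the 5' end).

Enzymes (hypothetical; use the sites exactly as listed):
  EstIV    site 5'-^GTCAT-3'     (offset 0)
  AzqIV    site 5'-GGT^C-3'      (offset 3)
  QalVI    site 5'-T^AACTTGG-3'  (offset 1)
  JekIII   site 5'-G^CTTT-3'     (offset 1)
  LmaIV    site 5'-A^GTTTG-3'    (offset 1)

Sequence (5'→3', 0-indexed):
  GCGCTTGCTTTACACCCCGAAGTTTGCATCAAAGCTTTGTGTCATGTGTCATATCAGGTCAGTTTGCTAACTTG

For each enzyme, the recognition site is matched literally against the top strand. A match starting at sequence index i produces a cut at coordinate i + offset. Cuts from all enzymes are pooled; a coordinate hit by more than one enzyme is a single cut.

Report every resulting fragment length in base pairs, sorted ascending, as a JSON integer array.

Per-enzyme occurrences:
  EstIV (GTCAT, off=0): starts [40, 47] → cuts [40, 47]
  AzqIV (GGTC, off=3): starts [56] → cuts [59]
  QalVI (TAACTTGG, off=1): starts [67] → cuts [68]
  JekIII (GCTTT, off=1): starts [6, 33] → cuts [7, 34]
  LmaIV (AGTTTG, off=1): starts [20, 60] → cuts [21, 61]

All cut coordinates (distinct, sorted): [7, 21, 34, 40, 47, 59, 61, 68]

Fragments:
  7→21: 14 bp
  21→34: 13 bp
  34→40: 6 bp
  40→47: 7 bp
  47→59: 12 bp
  59→61: 2 bp
  61→68: 7 bp
  68→7 (wrap): 74-68+7 = 13 bp

[2,6,7,7,12,13,13,14]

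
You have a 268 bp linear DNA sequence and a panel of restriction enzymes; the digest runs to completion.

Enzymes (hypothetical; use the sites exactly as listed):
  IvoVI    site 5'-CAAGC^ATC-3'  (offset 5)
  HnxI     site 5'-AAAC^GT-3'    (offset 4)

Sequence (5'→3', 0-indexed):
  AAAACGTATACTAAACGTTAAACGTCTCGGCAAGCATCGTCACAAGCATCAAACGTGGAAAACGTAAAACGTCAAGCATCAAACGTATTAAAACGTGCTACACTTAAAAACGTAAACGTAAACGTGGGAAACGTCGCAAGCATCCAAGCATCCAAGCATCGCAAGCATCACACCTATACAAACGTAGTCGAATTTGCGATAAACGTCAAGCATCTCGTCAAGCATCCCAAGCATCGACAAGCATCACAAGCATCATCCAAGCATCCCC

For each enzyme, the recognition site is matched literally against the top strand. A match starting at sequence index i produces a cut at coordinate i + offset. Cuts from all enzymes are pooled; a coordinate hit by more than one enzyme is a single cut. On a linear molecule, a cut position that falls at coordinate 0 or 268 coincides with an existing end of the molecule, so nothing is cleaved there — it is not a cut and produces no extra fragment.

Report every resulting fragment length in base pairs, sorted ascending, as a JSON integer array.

Site scan:
  IvoVI CAAGCATC/5: at [30, 42, 72, 136, 144, 152, 161, 206, 218, 227, 237, 246, 257] ⇒ [35, 47, 77, 141, 149, 157, 166, 211, 223, 232, 242, 251, 262]
  HnxI AAACGT/4: at [1, 12, 19, 50, 59, 66, 80, 90, 107, 113, 119, 128, 179, 200] ⇒ [5, 16, 23, 54, 63, 70, 84, 94, 111, 117, 123, 132, 183, 204]

Pooled cuts: [5, 16, 23, 35, 47, 54, 63, 70, 77, 84, 94, 111, 117, 123, 132, 141, 149, 157, 166, 183, 204, 211, 223, 232, 242, 251, 262]

Fragments:
  [0,5): 5 bp
  [5,16): 11 bp
  [16,23): 7 bp
  [23,35): 12 bp
  [35,47): 12 bp
  [47,54): 7 bp
  [54,63): 9 bp
  [63,70): 7 bp
  [70,77): 7 bp
  [77,84): 7 bp
  [84,94): 10 bp
  [94,111): 17 bp
  [111,117): 6 bp
  [117,123): 6 bp
  [123,132): 9 bp
  [132,141): 9 bp
  [141,149): 8 bp
  [149,157): 8 bp
  [157,166): 9 bp
  [166,183): 17 bp
  [183,204): 21 bp
  [204,211): 7 bp
  [211,223): 12 bp
  [223,232): 9 bp
  [232,242): 10 bp
  [242,251): 9 bp
  [251,262): 11 bp
  [262,268): 6 bp

[5,6,6,6,7,7,7,7,7,7,8,8,9,9,9,9,9,9,10,10,11,11,12,12,12,17,17,21]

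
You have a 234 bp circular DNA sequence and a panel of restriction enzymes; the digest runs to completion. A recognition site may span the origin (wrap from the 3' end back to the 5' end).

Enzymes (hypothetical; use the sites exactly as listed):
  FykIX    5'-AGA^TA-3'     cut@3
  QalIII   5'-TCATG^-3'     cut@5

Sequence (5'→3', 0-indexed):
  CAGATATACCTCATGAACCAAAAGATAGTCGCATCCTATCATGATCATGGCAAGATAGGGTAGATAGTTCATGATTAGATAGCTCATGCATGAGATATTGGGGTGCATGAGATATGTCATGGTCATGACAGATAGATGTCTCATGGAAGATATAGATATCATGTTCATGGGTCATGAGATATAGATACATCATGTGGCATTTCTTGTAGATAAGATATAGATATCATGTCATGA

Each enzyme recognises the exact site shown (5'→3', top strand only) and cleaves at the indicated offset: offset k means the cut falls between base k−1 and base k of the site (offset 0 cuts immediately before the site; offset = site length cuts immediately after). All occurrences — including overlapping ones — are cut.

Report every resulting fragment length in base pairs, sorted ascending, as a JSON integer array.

Per-enzyme occurrences:
  FykIX (AGATA, off=3): starts [1, 22, 52, 61, 76, 92, 109, 129, 147, 153, 176, 182, 207, 212, 218] → cuts [4, 25, 55, 64, 79, 95, 112, 132, 150, 156, 179, 185, 210, 215, 221]
  QalIII (TCATG, off=5): starts [10, 38, 44, 68, 83, 116, 122, 140, 158, 164, 171, 189, 223, 228] → cuts [15, 43, 49, 73, 88, 121, 127, 145, 163, 169, 176, 194, 228, 233]

All cut coordinates (distinct, sorted): [4, 15, 25, 43, 49, 55, 64, 73, 79, 88, 95, 112, 121, 127, 132, 145, 150, 156, 163, 169, 176, 179, 185, 194, 210, 215, 221, 228, 233]

Fragment lengths:
  4→15: 11 bp
  15→25: 10 bp
  25→43: 18 bp
  43→49: 6 bp
  49→55: 6 bp
  55→64: 9 bp
  64→73: 9 bp
  73→79: 6 bp
  79→88: 9 bp
  88→95: 7 bp
  95→112: 17 bp
  112→121: 9 bp
  121→127: 6 bp
  127→132: 5 bp
  132→145: 13 bp
  145→150: 5 bp
  150→156: 6 bp
  156→163: 7 bp
  163→169: 6 bp
  169→176: 7 bp
  176→179: 3 bp
  179→185: 6 bp
  185→194: 9 bp
  194→210: 16 bp
  210→215: 5 bp
  215→221: 6 bp
  221→228: 7 bp
  228→233: 5 bp
  233→4 (wrap): 234-233+4 = 5 bp

[3,5,5,5,5,5,6,6,6,6,6,6,6,6,7,7,7,7,9,9,9,9,9,10,11,13,16,17,18]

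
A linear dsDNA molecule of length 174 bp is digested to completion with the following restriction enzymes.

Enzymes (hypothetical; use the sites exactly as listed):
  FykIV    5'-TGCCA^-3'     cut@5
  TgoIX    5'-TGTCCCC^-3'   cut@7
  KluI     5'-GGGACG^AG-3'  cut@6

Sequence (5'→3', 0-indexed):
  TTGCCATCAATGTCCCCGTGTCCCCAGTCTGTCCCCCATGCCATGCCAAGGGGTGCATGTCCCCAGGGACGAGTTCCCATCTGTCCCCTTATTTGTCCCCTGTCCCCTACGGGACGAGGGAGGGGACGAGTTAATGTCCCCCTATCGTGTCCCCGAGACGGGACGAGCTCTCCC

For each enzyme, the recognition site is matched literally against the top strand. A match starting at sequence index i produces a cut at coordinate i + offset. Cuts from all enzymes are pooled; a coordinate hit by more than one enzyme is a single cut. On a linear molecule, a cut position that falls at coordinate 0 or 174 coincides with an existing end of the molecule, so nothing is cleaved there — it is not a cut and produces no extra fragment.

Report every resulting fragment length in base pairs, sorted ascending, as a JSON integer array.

Per-enzyme occurrences:
  FykIV (TGCCA, off=5): starts [1, 38, 43] → cuts [6, 43, 48]
  TgoIX (TGTCCCC, off=7): starts [10, 18, 29, 57, 81, 93, 100, 134, 147] → cuts [17, 25, 36, 64, 88, 100, 107, 141, 154]
  KluI (GGGACGAG, off=6): starts [65, 110, 122, 159] → cuts [71, 116, 128, 165]

All cut coordinates (distinct, sorted): [6, 17, 25, 36, 43, 48, 64, 71, 88, 100, 107, 116, 128, 141, 154, 165]

Fragment lengths:
  [0,6): 6 bp
  [6,17): 11 bp
  [17,25): 8 bp
  [25,36): 11 bp
  [36,43): 7 bp
  [43,48): 5 bp
  [48,64): 16 bp
  [64,71): 7 bp
  [71,88): 17 bp
  [88,100): 12 bp
  [100,107): 7 bp
  [107,116): 9 bp
  [116,128): 12 bp
  [128,141): 13 bp
  [141,154): 13 bp
  [154,165): 11 bp
  [165,174): 9 bp

[5,6,7,7,7,8,9,9,11,11,11,12,12,13,13,16,17]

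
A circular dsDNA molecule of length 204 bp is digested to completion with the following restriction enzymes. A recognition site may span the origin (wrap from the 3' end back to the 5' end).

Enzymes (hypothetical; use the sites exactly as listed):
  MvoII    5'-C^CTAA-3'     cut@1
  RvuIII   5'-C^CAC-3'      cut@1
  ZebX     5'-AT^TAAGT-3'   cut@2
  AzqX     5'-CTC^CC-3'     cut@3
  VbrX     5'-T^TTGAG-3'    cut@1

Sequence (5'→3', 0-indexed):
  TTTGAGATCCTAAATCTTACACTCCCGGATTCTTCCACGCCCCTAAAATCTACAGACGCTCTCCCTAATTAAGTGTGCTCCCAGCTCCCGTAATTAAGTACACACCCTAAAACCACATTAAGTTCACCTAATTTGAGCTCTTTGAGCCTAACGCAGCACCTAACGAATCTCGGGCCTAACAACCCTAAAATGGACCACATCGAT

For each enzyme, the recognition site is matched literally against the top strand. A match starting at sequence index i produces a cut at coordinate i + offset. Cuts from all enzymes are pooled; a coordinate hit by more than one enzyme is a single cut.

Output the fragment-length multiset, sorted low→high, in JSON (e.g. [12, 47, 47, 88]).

Site scan:
  MvoII CCTAA/1: at [8, 41, 63, 105, 126, 146, 158, 174, 183] ⇒ [9, 42, 64, 106, 127, 147, 159, 175, 184]
  RvuIII CCAC/1: at [34, 112, 194] ⇒ [35, 113, 195]
  ZebX ATTAAGT/2: at [67, 92, 116] ⇒ [69, 94, 118]
  AzqX CTCCC/3: at [21, 60, 77, 84] ⇒ [24, 63, 80, 87]
  VbrX TTTGAG/1: at [0, 131, 140] ⇒ [1, 132, 141]

All cut coordinates (distinct, sorted): [1, 9, 24, 35, 42, 63, 64, 69, 80, 87, 94, 106, 113, 118, 127, 132, 141, 147, 159, 175, 184, 195]

Fragment lengths:
  1→9: 8 bp
  9→24: 15 bp
  24→35: 11 bp
  35→42: 7 bp
  42→63: 21 bp
  63→64: 1 bp
  64→69: 5 bp
  69→80: 11 bp
  80→87: 7 bp
  87→94: 7 bp
  94→106: 12 bp
  106→113: 7 bp
  113→118: 5 bp
  118→127: 9 bp
  127→132: 5 bp
  132→141: 9 bp
  141→147: 6 bp
  147→159: 12 bp
  159→175: 16 bp
  175→184: 9 bp
  184→195: 11 bp
  195→1 (wrap): 204-195+1 = 10 bp

[1,5,5,5,6,7,7,7,7,8,9,9,9,10,11,11,11,12,12,15,16,21]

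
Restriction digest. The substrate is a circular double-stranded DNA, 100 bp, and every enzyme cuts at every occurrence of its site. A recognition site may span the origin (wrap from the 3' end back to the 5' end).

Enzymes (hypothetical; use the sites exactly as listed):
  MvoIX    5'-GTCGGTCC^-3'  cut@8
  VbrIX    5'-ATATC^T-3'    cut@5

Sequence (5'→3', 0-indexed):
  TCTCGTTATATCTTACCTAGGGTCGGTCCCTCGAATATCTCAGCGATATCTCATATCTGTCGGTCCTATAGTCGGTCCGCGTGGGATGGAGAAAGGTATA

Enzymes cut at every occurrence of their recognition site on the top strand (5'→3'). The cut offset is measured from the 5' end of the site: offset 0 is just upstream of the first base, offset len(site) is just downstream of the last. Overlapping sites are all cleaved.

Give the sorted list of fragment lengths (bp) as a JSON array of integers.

[7,9,10,10,11,12,17,24]

Site scan:
  MvoIX (GTCGGTCC, off=8): starts [21, 58, 70] → cuts [29, 66, 78]
  VbrIX (ATATCT, off=5): starts [7, 34, 45, 52, 97] → cuts [2, 12, 39, 50, 57]

Pooled cuts: [2, 12, 29, 39, 50, 57, 66, 78]

Fragments:
  2→12: 10 bp
  12→29: 17 bp
  29→39: 10 bp
  39→50: 11 bp
  50→57: 7 bp
  57→66: 9 bp
  66→78: 12 bp
  78→2 (wrap): 100-78+2 = 24 bp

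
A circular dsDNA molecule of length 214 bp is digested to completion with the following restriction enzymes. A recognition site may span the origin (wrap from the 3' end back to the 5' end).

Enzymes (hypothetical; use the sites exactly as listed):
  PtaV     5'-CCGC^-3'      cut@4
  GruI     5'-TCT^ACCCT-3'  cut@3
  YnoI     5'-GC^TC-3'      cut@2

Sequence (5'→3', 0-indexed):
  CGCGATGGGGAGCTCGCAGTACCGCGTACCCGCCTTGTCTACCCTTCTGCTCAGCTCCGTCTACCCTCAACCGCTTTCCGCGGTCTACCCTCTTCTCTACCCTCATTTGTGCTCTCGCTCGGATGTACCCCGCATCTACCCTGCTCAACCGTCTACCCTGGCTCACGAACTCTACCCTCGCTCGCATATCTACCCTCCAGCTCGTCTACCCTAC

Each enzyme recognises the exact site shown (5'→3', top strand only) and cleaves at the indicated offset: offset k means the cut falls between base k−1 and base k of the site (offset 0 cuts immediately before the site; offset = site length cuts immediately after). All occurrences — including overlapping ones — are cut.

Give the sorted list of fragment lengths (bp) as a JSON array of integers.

Site scan:
  PtaV (CCGC, off=4): starts [21, 29, 70, 77, 129, 213] → cuts [3, 25, 33, 74, 81, 133]
  GruI (TCTACCCT, off=3): starts [37, 59, 83, 95, 134, 151, 170, 188, 204] → cuts [40, 62, 86, 98, 137, 154, 173, 191, 207]
  YnoI (GCTC, off=2): starts [11, 48, 53, 110, 116, 142, 160, 179, 199] → cuts [13, 50, 55, 112, 118, 144, 162, 181, 201]

All cut coordinates (distinct, sorted): [3, 13, 25, 33, 40, 50, 55, 62, 74, 81, 86, 98, 112, 118, 133, 137, 144, 154, 162, 173, 181, 191, 201, 207]

Fragment lengths:
  3→13: 10 bp
  13→25: 12 bp
  25→33: 8 bp
  33→40: 7 bp
  40→50: 10 bp
  50→55: 5 bp
  55→62: 7 bp
  62→74: 12 bp
  74→81: 7 bp
  81→86: 5 bp
  86→98: 12 bp
  98→112: 14 bp
  112→118: 6 bp
  118→133: 15 bp
  133→137: 4 bp
  137→144: 7 bp
  144→154: 10 bp
  154→162: 8 bp
  162→173: 11 bp
  173→181: 8 bp
  181→191: 10 bp
  191→201: 10 bp
  201→207: 6 bp
  207→3 (wrap): 214-207+3 = 10 bp

[4,5,5,6,6,7,7,7,7,8,8,8,10,10,10,10,10,10,11,12,12,12,14,15]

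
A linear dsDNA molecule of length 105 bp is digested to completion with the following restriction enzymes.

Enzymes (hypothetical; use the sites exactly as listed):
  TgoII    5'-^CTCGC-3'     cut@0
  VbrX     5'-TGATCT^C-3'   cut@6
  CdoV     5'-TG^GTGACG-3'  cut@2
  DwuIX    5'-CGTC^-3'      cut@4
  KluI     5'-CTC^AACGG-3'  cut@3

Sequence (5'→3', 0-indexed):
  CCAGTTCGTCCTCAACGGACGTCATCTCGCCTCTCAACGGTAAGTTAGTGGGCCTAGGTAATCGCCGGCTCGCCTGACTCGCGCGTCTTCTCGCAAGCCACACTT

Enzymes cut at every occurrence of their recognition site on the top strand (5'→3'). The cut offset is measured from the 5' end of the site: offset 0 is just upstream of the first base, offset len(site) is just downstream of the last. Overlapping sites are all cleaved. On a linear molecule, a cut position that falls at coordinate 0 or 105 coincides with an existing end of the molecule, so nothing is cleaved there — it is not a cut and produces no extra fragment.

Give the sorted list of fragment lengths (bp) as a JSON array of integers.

Scan for sites:
  TgoII CTCGC/0: at [25, 68, 77, 89] ⇒ [25, 68, 77, 89]
  VbrX (TGATCTC, off=6): no sites
  CdoV (TGGTGACG, off=2): no sites
  DwuIX CGTC/4: at [6, 19, 83] ⇒ [10, 23, 87]
  KluI CTCAACGG/3: at [10, 32] ⇒ [13, 35]

All cut coordinates (distinct, sorted): [10, 13, 23, 25, 35, 68, 77, 87, 89]

Fragments:
  [0,10): 10 bp
  [10,13): 3 bp
  [13,23): 10 bp
  [23,25): 2 bp
  [25,35): 10 bp
  [35,68): 33 bp
  [68,77): 9 bp
  [77,87): 10 bp
  [87,89): 2 bp
  [89,105): 16 bp

[2,2,3,9,10,10,10,10,16,33]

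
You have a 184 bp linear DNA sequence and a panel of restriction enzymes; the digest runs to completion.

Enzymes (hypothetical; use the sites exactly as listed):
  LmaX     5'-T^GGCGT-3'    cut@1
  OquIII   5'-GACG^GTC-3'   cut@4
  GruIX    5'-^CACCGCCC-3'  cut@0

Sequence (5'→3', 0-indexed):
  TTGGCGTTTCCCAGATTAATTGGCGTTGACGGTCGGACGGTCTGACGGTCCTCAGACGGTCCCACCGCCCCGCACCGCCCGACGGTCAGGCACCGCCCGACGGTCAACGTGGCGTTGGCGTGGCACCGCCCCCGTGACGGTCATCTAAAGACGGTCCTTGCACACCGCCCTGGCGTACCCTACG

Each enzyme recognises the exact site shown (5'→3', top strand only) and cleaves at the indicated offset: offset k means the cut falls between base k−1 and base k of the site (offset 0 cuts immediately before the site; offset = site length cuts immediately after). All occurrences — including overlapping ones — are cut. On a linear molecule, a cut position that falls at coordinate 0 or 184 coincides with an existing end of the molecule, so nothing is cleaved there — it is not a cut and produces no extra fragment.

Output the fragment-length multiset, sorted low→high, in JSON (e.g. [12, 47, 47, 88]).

Site scan:
  LmaX TGGCGT/1: at [1, 20, 109, 115, 170] ⇒ [2, 21, 110, 116, 171]
  OquIII GACGGTC/4: at [27, 35, 43, 54, 80, 98, 135, 149] ⇒ [31, 39, 47, 58, 84, 102, 139, 153]
  GruIX CACCGCCC/0: at [62, 72, 90, 123, 162] ⇒ [62, 72, 90, 123, 162]

All cut coordinates (distinct, sorted): [2, 21, 31, 39, 47, 58, 62, 72, 84, 90, 102, 110, 116, 123, 139, 153, 162, 171]

Fragments:
  [0,2): 2 bp
  [2,21): 19 bp
  [21,31): 10 bp
  [31,39): 8 bp
  [39,47): 8 bp
  [47,58): 11 bp
  [58,62): 4 bp
  [62,72): 10 bp
  [72,84): 12 bp
  [84,90): 6 bp
  [90,102): 12 bp
  [102,110): 8 bp
  [110,116): 6 bp
  [116,123): 7 bp
  [123,139): 16 bp
  [139,153): 14 bp
  [153,162): 9 bp
  [162,171): 9 bp
  [171,184): 13 bp

[2,4,6,6,7,8,8,8,9,9,10,10,11,12,12,13,14,16,19]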